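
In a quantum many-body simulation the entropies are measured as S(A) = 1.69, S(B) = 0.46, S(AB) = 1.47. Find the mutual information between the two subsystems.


I(A:B) = S(A) + S(B) - S(AB)
= 1.69 + 0.46 - 1.47
= 0.6800

0.6800


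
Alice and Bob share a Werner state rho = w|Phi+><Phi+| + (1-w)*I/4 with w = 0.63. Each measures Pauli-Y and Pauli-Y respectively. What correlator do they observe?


|Phi+> = (|00> + |11>)/sqrt(2)
For the pure Bell state, <Y_A Y_B> = -1 (Bell-state Pauli correlator).
The maximally-mixed part I/4 has tr(I/4 * P tensor P) = 0 for any traceless Pauli P.
So <Y_A Y_B>_rho = w * (-1) + (1 - w) * 0
= 0.63 * (-1)
= -0.6300

-0.6300


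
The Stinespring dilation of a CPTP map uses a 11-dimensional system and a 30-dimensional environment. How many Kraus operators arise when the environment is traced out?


Tracing out the environment in an orthonormal basis {|i>_E} gives Kraus operators K_i = <i|_E U |0>_E.
Number of Kraus operators = dim(H_env) = d_env
= 30

30


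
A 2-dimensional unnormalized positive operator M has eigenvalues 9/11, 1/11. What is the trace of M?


tr(M) = sum of eigenvalues
= 9/11 + 1/11
= 10/11
= 0.9091

0.9091


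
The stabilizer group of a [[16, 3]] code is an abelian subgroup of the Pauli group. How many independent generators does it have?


For an [[n,k]] stabilizer code:
Number of stabilizer generators = n - k
= 16 - 3
= 13

13


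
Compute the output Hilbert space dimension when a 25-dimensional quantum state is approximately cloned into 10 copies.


Output space = H^(tensor 10) where dim(H) = 25
dim = 25^10
= 625 (after 2 factors)
= 15625 (after 3 factors)
= 390625 (after 4 factors)
= 9765625 (after 5 factors)
= 244140625 (after 6 factors)
= 6103515625 (after 7 factors)
= 152587890625 (after 8 factors)
= 3814697265625 (after 9 factors)
= 95367431640625 (after 10 factors)
= 95367431640625

95367431640625


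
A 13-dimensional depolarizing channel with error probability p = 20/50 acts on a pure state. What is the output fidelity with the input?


F = (1-p) + p/d
= (1 - 0.4000) + 0.4000/13
= 0.6000 + 0.0308
= 0.6308

0.6308


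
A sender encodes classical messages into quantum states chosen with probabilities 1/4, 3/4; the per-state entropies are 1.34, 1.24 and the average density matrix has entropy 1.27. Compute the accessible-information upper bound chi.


chi = S(rho) - sum_i p_i * S(rho_i)
Weighted entropy = 1/4 * 1.34 + 3/4 * 1.24
= 1.2650
chi = 1.27 - 1.2650
= 0.0050

0.0050


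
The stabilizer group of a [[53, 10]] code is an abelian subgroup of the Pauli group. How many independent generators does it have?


For an [[n,k]] stabilizer code:
Number of stabilizer generators = n - k
= 53 - 10
= 43

43


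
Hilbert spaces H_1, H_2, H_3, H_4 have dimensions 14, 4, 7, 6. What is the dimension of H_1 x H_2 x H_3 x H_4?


dim(H_1 x H_2 x H_3 x H_4) = 14 * 4 * 7 * 6
= 56 * 7 * 6
= 392 * 6
= 2352

2352


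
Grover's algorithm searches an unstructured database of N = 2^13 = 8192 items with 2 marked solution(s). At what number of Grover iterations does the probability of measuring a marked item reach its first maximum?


After j Grover iterations the success probability is P(j) = sin^2((2j+1)*theta), where sin(theta) = sqrt(k/N).
N = 2^13 = 8192, k = 2
sin(theta) = sqrt(k/N) = 0.015625
theta = arcsin(sqrt(k/N)) = 0.01562563585 rad
P(j) reaches its first maximum when (2j+1)*theta is as close as possible to pi/2, i.e. j = round(pi/(4*theta) - 1/2).
pi/(4*theta) - 1/2 = 49.7634
(For comparison, the common estimate pi/4 * sqrt(N/k) = 50.2655; the exact maximiser is used here.)
Optimal iterations = 50

50


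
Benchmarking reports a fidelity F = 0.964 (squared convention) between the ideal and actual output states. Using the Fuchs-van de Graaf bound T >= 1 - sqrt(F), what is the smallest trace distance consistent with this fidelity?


Fuchs-van de Graaf (squared-fidelity convention): 1 - sqrt(F) <= T <= sqrt(1 - F).
Lower bound: T >= 1 - sqrt(F)
sqrt(F) = sqrt(0.964) = 0.9818
T >= 1 - 0.9818
T >= 0.0182

0.0182


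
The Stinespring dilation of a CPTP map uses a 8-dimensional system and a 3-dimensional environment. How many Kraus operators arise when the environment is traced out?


Tracing out the environment in an orthonormal basis {|i>_E} gives Kraus operators K_i = <i|_E U |0>_E.
Number of Kraus operators = dim(H_env) = d_env
= 3

3


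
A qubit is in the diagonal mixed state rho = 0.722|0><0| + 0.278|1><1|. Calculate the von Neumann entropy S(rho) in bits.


S = -p*log2(p) - (1-p)*log2(1-p)
p = 0.7220, 1-p = 0.2780
= -0.7220 * log2(0.7220) - 0.2780 * log2(0.2780)
= -(-0.3393) - (-0.5134)
= 0.8527

0.8527


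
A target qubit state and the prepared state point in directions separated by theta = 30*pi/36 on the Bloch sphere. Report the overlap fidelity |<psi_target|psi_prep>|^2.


For states separated by angle theta on Bloch sphere:
F = cos^2(theta/2)
theta = 30*pi/36 = 2.6180
theta/2 = 1.3090
cos(theta/2) = 0.2588
F = 0.0670

0.0670


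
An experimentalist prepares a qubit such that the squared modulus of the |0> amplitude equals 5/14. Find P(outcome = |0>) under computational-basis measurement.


|alpha|^2 = 5/14 = 0.3571
|beta|^2 = 1 - 5/14 = 9/14 = 0.6429
P(|0>) = |alpha|^2 = 0.3571

0.3571


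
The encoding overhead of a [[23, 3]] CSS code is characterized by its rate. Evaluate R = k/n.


Code rate R = k/n
= 3/23
= 0.1304

0.1304


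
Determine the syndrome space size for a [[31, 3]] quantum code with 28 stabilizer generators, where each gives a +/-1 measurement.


Each stabilizer generator gives a binary (+1 or -1) measurement outcome.
With 28 independent generators:
Total syndromes = 2^28
= 268435456

268435456


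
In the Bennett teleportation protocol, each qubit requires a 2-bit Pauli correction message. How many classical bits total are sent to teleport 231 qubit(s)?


Quantum teleportation requires 2 classical bits per qubit teleported.
231 qubit(s) -> 2 * 231 = 462 classical bits

462


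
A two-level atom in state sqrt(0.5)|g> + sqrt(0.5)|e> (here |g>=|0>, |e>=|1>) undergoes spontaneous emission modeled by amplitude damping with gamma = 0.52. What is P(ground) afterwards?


For amplitude damping with parameter gamma on state sqrt(a)|0> + sqrt(b)|1>:
alpha^2 = 0.5, beta^2 = 0.5
P(|0>) = alpha^2 + gamma * beta^2
= 0.5 + 0.52 * 0.5
= 0.5 + 0.2600
= 0.7600

0.7600


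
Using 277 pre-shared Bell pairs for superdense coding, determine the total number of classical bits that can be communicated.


Superdense coding allows 2 classical bits per shared entangled pair.
277 pair(s) -> 2 * 277 = 554 classical bits

554


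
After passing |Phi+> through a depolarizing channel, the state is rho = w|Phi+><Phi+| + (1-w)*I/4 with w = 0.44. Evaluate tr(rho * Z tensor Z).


|Phi+> = (|00> + |11>)/sqrt(2)
For the pure Bell state, <Z_A Z_B> = +1 (Bell-state Pauli correlator).
The maximally-mixed part I/4 has tr(I/4 * P tensor P) = 0 for any traceless Pauli P.
So <Z_A Z_B>_rho = w * (+1) + (1 - w) * 0
= 0.44 * (+1)
= 0.4400

0.4400


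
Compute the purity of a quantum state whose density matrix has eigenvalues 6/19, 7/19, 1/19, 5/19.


tr(rho^2) = sum of eigenvalues squared
= (6/19)^2 + (7/19)^2 + (1/19)^2 + (5/19)^2
= (36 + 49 + 1 + 25) / 361
= 111/361
= 0.3075

0.3075


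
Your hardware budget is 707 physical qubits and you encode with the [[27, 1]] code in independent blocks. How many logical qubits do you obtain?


Each code block uses 27 physical qubits for 1 logical qubit(s).
Number of complete blocks = floor(707 / 27) = 26
Logical qubits = 26 * 1
= 26

26


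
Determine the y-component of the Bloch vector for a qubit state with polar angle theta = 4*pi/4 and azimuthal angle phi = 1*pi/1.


theta = 3.1416, phi = 3.1416
r_y = sin(theta)*sin(phi) = 0.0000 * 0.0000
r_y = 0.0000

0.0000


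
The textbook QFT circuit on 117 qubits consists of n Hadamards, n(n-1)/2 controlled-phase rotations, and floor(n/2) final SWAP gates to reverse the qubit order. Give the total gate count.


Hadamard gates: 117
Controlled rotations: n*(n-1)/2 = 117*116/2 = 6786
SWAP gates: floor(n/2) = floor(117/2) = 58
Total = 117 + 6786 + 58
= 6961

6961


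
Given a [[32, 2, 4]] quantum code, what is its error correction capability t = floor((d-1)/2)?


Code parameters: [[32, 2, 4]], distance d = 4.
Number of correctable errors = floor((d-1)/2)
= floor((4 - 1)/2)
= floor(3/2)
= 1

1


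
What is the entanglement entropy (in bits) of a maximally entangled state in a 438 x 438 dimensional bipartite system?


For a maximally entangled state in d x d:
S = log2(d) = log2(438)
= 8.7748

8.7748


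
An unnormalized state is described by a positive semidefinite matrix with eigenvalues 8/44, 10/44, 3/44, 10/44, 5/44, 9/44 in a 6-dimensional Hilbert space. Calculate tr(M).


tr(M) = sum of eigenvalues
= 8/44 + 10/44 + 3/44 + 10/44 + 5/44 + 9/44
= 45/44
= 1.0227

1.0227


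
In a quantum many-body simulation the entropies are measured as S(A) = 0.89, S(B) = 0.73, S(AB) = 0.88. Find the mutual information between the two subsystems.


I(A:B) = S(A) + S(B) - S(AB)
= 0.89 + 0.73 - 0.88
= 0.7400

0.7400


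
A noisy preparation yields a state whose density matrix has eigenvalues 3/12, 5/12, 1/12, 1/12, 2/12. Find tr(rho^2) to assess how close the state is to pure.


tr(rho^2) = sum of eigenvalues squared
= (3/12)^2 + (5/12)^2 + (1/12)^2 + (1/12)^2 + (2/12)^2
= (9 + 25 + 1 + 1 + 4) / 144
= 40/144
= 0.2778

0.2778


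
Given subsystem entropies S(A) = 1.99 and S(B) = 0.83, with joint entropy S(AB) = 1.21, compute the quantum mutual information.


I(A:B) = S(A) + S(B) - S(AB)
= 1.99 + 0.83 - 1.21
= 1.6100

1.6100


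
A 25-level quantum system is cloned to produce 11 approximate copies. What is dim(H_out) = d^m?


Output space = H^(tensor 11) where dim(H) = 25
dim = 25^11
= 625 (after 2 factors)
= 15625 (after 3 factors)
= 390625 (after 4 factors)
= 9765625 (after 5 factors)
= 244140625 (after 6 factors)
= 6103515625 (after 7 factors)
= 152587890625 (after 8 factors)
= 3814697265625 (after 9 factors)
= 95367431640625 (after 10 factors)
= 2384185791015625 (after 11 factors)
= 2384185791015625

2384185791015625


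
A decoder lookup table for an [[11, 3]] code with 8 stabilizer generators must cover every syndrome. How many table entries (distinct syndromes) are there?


Each stabilizer generator gives a binary (+1 or -1) measurement outcome.
With 8 independent generators:
Total syndromes = 2^8
= 256

256


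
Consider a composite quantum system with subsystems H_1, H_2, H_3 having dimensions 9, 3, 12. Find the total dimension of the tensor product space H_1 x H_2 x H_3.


dim(H_1 x H_2 x H_3) = 9 * 3 * 12
= 27 * 12
= 324

324


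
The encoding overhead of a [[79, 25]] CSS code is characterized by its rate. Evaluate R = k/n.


Code rate R = k/n
= 25/79
= 0.3165

0.3165


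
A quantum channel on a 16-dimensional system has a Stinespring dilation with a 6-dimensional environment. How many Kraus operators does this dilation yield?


Tracing out the environment in an orthonormal basis {|i>_E} gives Kraus operators K_i = <i|_E U |0>_E.
Number of Kraus operators = dim(H_env) = d_env
= 6

6


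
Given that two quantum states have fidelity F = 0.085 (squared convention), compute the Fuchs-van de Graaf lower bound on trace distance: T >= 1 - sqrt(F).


Fuchs-van de Graaf (squared-fidelity convention): 1 - sqrt(F) <= T <= sqrt(1 - F).
Lower bound: T >= 1 - sqrt(F)
sqrt(F) = sqrt(0.085) = 0.2915
T >= 1 - 0.2915
T >= 0.7085

0.7085


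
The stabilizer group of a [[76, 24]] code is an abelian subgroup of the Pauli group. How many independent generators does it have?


For an [[n,k]] stabilizer code:
Number of stabilizer generators = n - k
= 76 - 24
= 52

52


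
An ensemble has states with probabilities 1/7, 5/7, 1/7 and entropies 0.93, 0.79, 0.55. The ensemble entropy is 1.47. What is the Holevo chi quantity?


chi = S(rho) - sum_i p_i * S(rho_i)
Weighted entropy = 1/7 * 0.93 + 5/7 * 0.79 + 1/7 * 0.55
= 0.7757
chi = 1.47 - 0.7757
= 0.6943

0.6943


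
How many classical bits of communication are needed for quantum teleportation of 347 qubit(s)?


Quantum teleportation requires 2 classical bits per qubit teleported.
347 qubit(s) -> 2 * 347 = 694 classical bits

694


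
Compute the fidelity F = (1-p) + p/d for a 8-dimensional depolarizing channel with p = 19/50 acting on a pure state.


F = (1-p) + p/d
= (1 - 0.3800) + 0.3800/8
= 0.6200 + 0.0475
= 0.6675

0.6675


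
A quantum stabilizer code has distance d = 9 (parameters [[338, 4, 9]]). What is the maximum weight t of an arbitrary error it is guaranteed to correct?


Code parameters: [[338, 4, 9]], distance d = 9.
Number of correctable errors = floor((d-1)/2)
= floor((9 - 1)/2)
= floor(8/2)
= 4

4


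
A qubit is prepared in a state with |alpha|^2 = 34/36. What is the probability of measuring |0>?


|alpha|^2 = 34/36 = 0.9444
|beta|^2 = 1 - 34/36 = 2/36 = 0.0556
P(|0>) = |alpha|^2 = 0.9444

0.9444


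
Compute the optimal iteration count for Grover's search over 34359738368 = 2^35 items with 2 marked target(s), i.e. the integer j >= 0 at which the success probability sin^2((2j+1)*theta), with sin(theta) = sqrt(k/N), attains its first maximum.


After j Grover iterations the success probability is P(j) = sin^2((2j+1)*theta), where sin(theta) = sqrt(k/N).
N = 2^35 = 34359738368, k = 2
sin(theta) = sqrt(k/N) = 7.629394531e-06
theta = arcsin(sqrt(k/N)) = 7.629394531e-06 rad
P(j) reaches its first maximum when (2j+1)*theta is as close as possible to pi/2, i.e. j = round(pi/(4*theta) - 1/2).
pi/(4*theta) - 1/2 = 102943.2081
(For comparison, the common estimate pi/4 * sqrt(N/k) = 102943.7081; the exact maximiser is used here.)
Optimal iterations = 102943

102943


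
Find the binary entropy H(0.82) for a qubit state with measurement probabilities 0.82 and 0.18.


S = -p*log2(p) - (1-p)*log2(1-p)
p = 0.8200, 1-p = 0.1800
= -0.8200 * log2(0.8200) - 0.1800 * log2(0.1800)
= -(-0.2348) - (-0.4453)
= 0.6801

0.6801


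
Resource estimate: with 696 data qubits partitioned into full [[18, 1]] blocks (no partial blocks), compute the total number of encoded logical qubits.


Each code block uses 18 physical qubits for 1 logical qubit(s).
Number of complete blocks = floor(696 / 18) = 38
Logical qubits = 38 * 1
= 38

38


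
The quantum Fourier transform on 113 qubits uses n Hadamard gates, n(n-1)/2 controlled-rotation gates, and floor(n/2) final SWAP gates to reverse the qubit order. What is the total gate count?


Hadamard gates: 113
Controlled rotations: n*(n-1)/2 = 113*112/2 = 6328
SWAP gates: floor(n/2) = floor(113/2) = 56
Total = 113 + 6328 + 56
= 6497

6497


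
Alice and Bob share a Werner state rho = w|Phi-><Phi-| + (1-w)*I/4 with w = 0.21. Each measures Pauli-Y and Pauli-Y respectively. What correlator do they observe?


|Phi-> = (|00> - |11>)/sqrt(2)
For the pure Bell state, <Y_A Y_B> = +1 (Bell-state Pauli correlator).
The maximally-mixed part I/4 has tr(I/4 * P tensor P) = 0 for any traceless Pauli P.
So <Y_A Y_B>_rho = w * (+1) + (1 - w) * 0
= 0.21 * (+1)
= 0.2100

0.2100


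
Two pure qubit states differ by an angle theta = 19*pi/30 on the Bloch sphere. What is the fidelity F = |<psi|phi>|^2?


For states separated by angle theta on Bloch sphere:
F = cos^2(theta/2)
theta = 19*pi/30 = 1.9897
theta/2 = 0.9948
cos(theta/2) = 0.5446
F = 0.2966

0.2966


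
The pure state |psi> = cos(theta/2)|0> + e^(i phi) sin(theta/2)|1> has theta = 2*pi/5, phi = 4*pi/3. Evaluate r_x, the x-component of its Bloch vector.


theta = 1.2566, phi = 4.1888
r_x = sin(theta)*cos(phi) = 0.9511 * -0.5000
r_x = -0.4755

-0.4755


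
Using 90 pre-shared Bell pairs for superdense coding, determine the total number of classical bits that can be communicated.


Superdense coding allows 2 classical bits per shared entangled pair.
90 pair(s) -> 2 * 90 = 180 classical bits

180


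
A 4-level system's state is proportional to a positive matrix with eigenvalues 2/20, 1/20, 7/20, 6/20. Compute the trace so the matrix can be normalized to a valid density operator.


tr(M) = sum of eigenvalues
= 2/20 + 1/20 + 7/20 + 6/20
= 16/20
= 0.8000

0.8000


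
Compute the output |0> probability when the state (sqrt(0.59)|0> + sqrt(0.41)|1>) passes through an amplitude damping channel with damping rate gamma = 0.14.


For amplitude damping with parameter gamma on state sqrt(a)|0> + sqrt(b)|1>:
alpha^2 = 0.59, beta^2 = 0.41
P(|0>) = alpha^2 + gamma * beta^2
= 0.59 + 0.14 * 0.41
= 0.59 + 0.0574
= 0.6474

0.6474


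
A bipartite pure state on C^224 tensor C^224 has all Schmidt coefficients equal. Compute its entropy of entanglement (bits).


For a maximally entangled state in d x d:
S = log2(d) = log2(224)
= 7.8074

7.8074


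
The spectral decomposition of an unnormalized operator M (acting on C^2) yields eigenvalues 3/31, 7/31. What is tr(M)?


tr(M) = sum of eigenvalues
= 3/31 + 7/31
= 10/31
= 0.3226

0.3226


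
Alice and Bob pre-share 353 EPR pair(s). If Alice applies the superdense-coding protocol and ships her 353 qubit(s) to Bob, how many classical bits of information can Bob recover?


Superdense coding allows 2 classical bits per shared entangled pair.
353 pair(s) -> 2 * 353 = 706 classical bits

706


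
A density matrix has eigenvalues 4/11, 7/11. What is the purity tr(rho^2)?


tr(rho^2) = sum of eigenvalues squared
= (4/11)^2 + (7/11)^2
= (16 + 49) / 121
= 65/121
= 0.5372

0.5372


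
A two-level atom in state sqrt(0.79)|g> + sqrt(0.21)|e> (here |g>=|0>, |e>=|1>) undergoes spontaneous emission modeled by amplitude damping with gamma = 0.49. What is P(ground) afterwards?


For amplitude damping with parameter gamma on state sqrt(a)|0> + sqrt(b)|1>:
alpha^2 = 0.79, beta^2 = 0.21
P(|0>) = alpha^2 + gamma * beta^2
= 0.79 + 0.49 * 0.21
= 0.79 + 0.1029
= 0.8929

0.8929


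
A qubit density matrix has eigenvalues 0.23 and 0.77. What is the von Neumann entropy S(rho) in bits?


S = -p*log2(p) - (1-p)*log2(1-p)
p = 0.2300, 1-p = 0.7700
= -0.2300 * log2(0.2300) - 0.7700 * log2(0.7700)
= -(-0.4877) - (-0.2903)
= 0.7780

0.7780


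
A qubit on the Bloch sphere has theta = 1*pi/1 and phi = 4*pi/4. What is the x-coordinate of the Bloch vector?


theta = 3.1416, phi = 3.1416
r_x = sin(theta)*cos(phi) = 0.0000 * -1.0000
r_x = 0.0000

0.0000


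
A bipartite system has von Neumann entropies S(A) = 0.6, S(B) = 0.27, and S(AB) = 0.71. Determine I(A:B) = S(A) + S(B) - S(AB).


I(A:B) = S(A) + S(B) - S(AB)
= 0.6 + 0.27 - 0.71
= 0.1600

0.1600


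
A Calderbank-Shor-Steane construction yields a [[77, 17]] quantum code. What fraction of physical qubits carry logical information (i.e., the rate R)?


Code rate R = k/n
= 17/77
= 0.2208

0.2208


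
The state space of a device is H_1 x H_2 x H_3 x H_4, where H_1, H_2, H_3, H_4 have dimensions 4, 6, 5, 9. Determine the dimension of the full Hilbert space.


dim(H_1 x H_2 x H_3 x H_4) = 4 * 6 * 5 * 9
= 24 * 5 * 9
= 120 * 9
= 1080

1080


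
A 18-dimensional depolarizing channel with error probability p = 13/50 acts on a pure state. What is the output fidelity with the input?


F = (1-p) + p/d
= (1 - 0.2600) + 0.2600/18
= 0.7400 + 0.0144
= 0.7544

0.7544


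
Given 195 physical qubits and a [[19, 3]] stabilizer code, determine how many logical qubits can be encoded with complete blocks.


Each code block uses 19 physical qubits for 3 logical qubit(s).
Number of complete blocks = floor(195 / 19) = 10
Logical qubits = 10 * 3
= 30

30


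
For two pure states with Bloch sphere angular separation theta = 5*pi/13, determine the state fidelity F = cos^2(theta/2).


For states separated by angle theta on Bloch sphere:
F = cos^2(theta/2)
theta = 5*pi/13 = 1.2083
theta/2 = 0.6042
cos(theta/2) = 0.8230
F = 0.6773

0.6773


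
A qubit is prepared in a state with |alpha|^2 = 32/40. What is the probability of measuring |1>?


|alpha|^2 = 32/40 = 0.8000
|beta|^2 = 1 - 32/40 = 8/40 = 0.2000
P(|1>) = |beta|^2 = 0.2000

0.2000


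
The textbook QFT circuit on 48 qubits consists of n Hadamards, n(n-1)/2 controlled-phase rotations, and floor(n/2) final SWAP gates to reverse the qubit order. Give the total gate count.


Hadamard gates: 48
Controlled rotations: n*(n-1)/2 = 48*47/2 = 1128
SWAP gates: floor(n/2) = floor(48/2) = 24
Total = 48 + 1128 + 24
= 1200

1200


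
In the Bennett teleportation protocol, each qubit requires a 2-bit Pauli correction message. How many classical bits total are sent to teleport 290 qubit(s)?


Quantum teleportation requires 2 classical bits per qubit teleported.
290 qubit(s) -> 2 * 290 = 580 classical bits

580


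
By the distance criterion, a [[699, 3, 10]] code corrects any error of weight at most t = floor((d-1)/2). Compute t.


Code parameters: [[699, 3, 10]], distance d = 10.
Number of correctable errors = floor((d-1)/2)
= floor((10 - 1)/2)
= floor(9/2)
= 4

4


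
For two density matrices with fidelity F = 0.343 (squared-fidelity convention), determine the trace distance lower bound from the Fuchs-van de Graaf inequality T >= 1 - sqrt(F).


Fuchs-van de Graaf (squared-fidelity convention): 1 - sqrt(F) <= T <= sqrt(1 - F).
Lower bound: T >= 1 - sqrt(F)
sqrt(F) = sqrt(0.343) = 0.5857
T >= 1 - 0.5857
T >= 0.4143

0.4143


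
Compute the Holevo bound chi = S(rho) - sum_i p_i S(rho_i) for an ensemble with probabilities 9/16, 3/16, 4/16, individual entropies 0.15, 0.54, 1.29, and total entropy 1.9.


chi = S(rho) - sum_i p_i * S(rho_i)
Weighted entropy = 9/16 * 0.15 + 3/16 * 0.54 + 4/16 * 1.29
= 0.5081
chi = 1.9 - 0.5081
= 1.3919

1.3919


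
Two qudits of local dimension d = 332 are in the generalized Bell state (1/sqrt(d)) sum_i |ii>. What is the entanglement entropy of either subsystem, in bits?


For a maximally entangled state in d x d:
S = log2(d) = log2(332)
= 8.3750

8.3750


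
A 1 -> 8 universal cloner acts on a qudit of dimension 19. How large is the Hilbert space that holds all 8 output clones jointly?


Output space = H^(tensor 8) where dim(H) = 19
dim = 19^8
= 361 (after 2 factors)
= 6859 (after 3 factors)
= 130321 (after 4 factors)
= 2476099 (after 5 factors)
= 47045881 (after 6 factors)
= 893871739 (after 7 factors)
= 16983563041 (after 8 factors)
= 16983563041

16983563041


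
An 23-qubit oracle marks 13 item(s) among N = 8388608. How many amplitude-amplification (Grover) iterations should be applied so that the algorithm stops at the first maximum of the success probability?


After j Grover iterations the success probability is P(j) = sin^2((2j+1)*theta), where sin(theta) = sqrt(k/N).
N = 2^23 = 8388608, k = 13
sin(theta) = sqrt(k/N) = 0.001244877811
theta = arcsin(sqrt(k/N)) = 0.001244878132 rad
P(j) reaches its first maximum when (2j+1)*theta is as close as possible to pi/2, i.e. j = round(pi/(4*theta) - 1/2).
pi/(4*theta) - 1/2 = 630.4037
(For comparison, the common estimate pi/4 * sqrt(N/k) = 630.9038; the exact maximiser is used here.)
Optimal iterations = 630

630


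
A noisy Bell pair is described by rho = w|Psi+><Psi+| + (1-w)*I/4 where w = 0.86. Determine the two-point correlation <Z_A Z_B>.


|Psi+> = (|01> + |10>)/sqrt(2)
For the pure Bell state, <Z_A Z_B> = -1 (Bell-state Pauli correlator).
The maximally-mixed part I/4 has tr(I/4 * P tensor P) = 0 for any traceless Pauli P.
So <Z_A Z_B>_rho = w * (-1) + (1 - w) * 0
= 0.86 * (-1)
= -0.8600

-0.8600


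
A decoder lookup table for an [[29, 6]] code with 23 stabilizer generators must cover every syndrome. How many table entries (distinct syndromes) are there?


Each stabilizer generator gives a binary (+1 or -1) measurement outcome.
With 23 independent generators:
Total syndromes = 2^23
= 8388608

8388608


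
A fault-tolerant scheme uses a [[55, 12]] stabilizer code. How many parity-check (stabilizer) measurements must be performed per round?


For an [[n,k]] stabilizer code:
Number of stabilizer generators = n - k
= 55 - 12
= 43

43


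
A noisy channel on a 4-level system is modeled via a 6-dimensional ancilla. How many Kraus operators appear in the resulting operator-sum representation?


Tracing out the environment in an orthonormal basis {|i>_E} gives Kraus operators K_i = <i|_E U |0>_E.
Number of Kraus operators = dim(H_env) = d_env
= 6

6


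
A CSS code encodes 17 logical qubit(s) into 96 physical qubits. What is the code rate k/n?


Code rate R = k/n
= 17/96
= 0.1771

0.1771


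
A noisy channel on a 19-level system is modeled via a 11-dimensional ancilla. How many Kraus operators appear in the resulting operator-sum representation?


Tracing out the environment in an orthonormal basis {|i>_E} gives Kraus operators K_i = <i|_E U |0>_E.
Number of Kraus operators = dim(H_env) = d_env
= 11

11


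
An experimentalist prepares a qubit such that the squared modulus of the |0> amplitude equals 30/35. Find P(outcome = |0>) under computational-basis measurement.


|alpha|^2 = 30/35 = 0.8571
|beta|^2 = 1 - 30/35 = 5/35 = 0.1429
P(|0>) = |alpha|^2 = 0.8571

0.8571


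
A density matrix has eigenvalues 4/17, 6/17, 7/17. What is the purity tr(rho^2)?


tr(rho^2) = sum of eigenvalues squared
= (4/17)^2 + (6/17)^2 + (7/17)^2
= (16 + 36 + 49) / 289
= 101/289
= 0.3495

0.3495


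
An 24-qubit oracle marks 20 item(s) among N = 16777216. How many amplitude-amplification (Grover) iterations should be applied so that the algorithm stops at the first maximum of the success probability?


After j Grover iterations the success probability is P(j) = sin^2((2j+1)*theta), where sin(theta) = sqrt(k/N).
N = 2^24 = 16777216, k = 20
sin(theta) = sqrt(k/N) = 0.001091830067
theta = arcsin(sqrt(k/N)) = 0.001091830284 rad
P(j) reaches its first maximum when (2j+1)*theta is as close as possible to pi/2, i.e. j = round(pi/(4*theta) - 1/2).
pi/(4*theta) - 1/2 = 718.8409
(For comparison, the common estimate pi/4 * sqrt(N/k) = 719.3410; the exact maximiser is used here.)
Optimal iterations = 719

719


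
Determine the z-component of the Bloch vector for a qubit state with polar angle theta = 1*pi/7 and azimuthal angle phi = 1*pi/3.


theta = 0.4488, phi = 1.0472
r_z = cos(theta) = 0.9010

0.9010


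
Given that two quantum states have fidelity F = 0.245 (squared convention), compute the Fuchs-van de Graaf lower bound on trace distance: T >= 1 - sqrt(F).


Fuchs-van de Graaf (squared-fidelity convention): 1 - sqrt(F) <= T <= sqrt(1 - F).
Lower bound: T >= 1 - sqrt(F)
sqrt(F) = sqrt(0.245) = 0.4950
T >= 1 - 0.4950
T >= 0.5050

0.5050


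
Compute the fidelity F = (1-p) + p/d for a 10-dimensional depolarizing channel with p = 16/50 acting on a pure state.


F = (1-p) + p/d
= (1 - 0.3200) + 0.3200/10
= 0.6800 + 0.0320
= 0.7120

0.7120


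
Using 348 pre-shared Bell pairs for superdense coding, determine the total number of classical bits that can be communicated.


Superdense coding allows 2 classical bits per shared entangled pair.
348 pair(s) -> 2 * 348 = 696 classical bits

696


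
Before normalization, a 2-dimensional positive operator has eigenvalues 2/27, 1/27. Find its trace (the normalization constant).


tr(M) = sum of eigenvalues
= 2/27 + 1/27
= 3/27
= 0.1111

0.1111


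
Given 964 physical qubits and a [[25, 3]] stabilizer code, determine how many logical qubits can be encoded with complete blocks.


Each code block uses 25 physical qubits for 3 logical qubit(s).
Number of complete blocks = floor(964 / 25) = 38
Logical qubits = 38 * 3
= 114

114


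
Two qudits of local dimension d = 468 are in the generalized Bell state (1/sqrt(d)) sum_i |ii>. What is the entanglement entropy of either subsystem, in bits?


For a maximally entangled state in d x d:
S = log2(d) = log2(468)
= 8.8704

8.8704


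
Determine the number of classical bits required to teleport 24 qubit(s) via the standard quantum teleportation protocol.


Quantum teleportation requires 2 classical bits per qubit teleported.
24 qubit(s) -> 2 * 24 = 48 classical bits

48


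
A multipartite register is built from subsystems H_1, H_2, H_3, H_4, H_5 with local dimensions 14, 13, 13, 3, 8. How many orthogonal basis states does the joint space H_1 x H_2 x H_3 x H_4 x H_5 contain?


dim(H_1 x H_2 x H_3 x H_4 x H_5) = 14 * 13 * 13 * 3 * 8
= 182 * 13 * 3 * 8
= 2366 * 3 * 8
= 7098 * 8
= 56784

56784


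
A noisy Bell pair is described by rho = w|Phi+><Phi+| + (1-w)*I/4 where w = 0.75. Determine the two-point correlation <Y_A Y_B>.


|Phi+> = (|00> + |11>)/sqrt(2)
For the pure Bell state, <Y_A Y_B> = -1 (Bell-state Pauli correlator).
The maximally-mixed part I/4 has tr(I/4 * P tensor P) = 0 for any traceless Pauli P.
So <Y_A Y_B>_rho = w * (-1) + (1 - w) * 0
= 0.75 * (-1)
= -0.7500

-0.7500


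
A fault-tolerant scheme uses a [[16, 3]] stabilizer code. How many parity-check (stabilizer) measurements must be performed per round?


For an [[n,k]] stabilizer code:
Number of stabilizer generators = n - k
= 16 - 3
= 13

13


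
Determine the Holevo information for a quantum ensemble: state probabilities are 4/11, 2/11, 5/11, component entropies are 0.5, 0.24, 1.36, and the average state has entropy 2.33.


chi = S(rho) - sum_i p_i * S(rho_i)
Weighted entropy = 4/11 * 0.5 + 2/11 * 0.24 + 5/11 * 1.36
= 0.8436
chi = 2.33 - 0.8436
= 1.4864

1.4864


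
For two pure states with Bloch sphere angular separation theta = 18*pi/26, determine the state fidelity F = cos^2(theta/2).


For states separated by angle theta on Bloch sphere:
F = cos^2(theta/2)
theta = 18*pi/26 = 2.1749
theta/2 = 1.0875
cos(theta/2) = 0.4647
F = 0.2160

0.2160


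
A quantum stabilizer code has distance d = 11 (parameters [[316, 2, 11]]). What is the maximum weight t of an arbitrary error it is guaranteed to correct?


Code parameters: [[316, 2, 11]], distance d = 11.
Number of correctable errors = floor((d-1)/2)
= floor((11 - 1)/2)
= floor(10/2)
= 5

5


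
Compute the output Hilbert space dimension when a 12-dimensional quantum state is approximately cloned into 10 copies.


Output space = H^(tensor 10) where dim(H) = 12
dim = 12^10
= 144 (after 2 factors)
= 1728 (after 3 factors)
= 20736 (after 4 factors)
= 248832 (after 5 factors)
= 2985984 (after 6 factors)
= 35831808 (after 7 factors)
= 429981696 (after 8 factors)
= 5159780352 (after 9 factors)
= 61917364224 (after 10 factors)
= 61917364224

61917364224


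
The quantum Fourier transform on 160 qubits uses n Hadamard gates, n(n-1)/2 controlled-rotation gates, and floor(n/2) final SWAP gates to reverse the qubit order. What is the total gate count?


Hadamard gates: 160
Controlled rotations: n*(n-1)/2 = 160*159/2 = 12720
SWAP gates: floor(n/2) = floor(160/2) = 80
Total = 160 + 12720 + 80
= 12960

12960


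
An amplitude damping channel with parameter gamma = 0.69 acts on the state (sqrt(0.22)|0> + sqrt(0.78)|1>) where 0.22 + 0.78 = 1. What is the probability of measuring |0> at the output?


For amplitude damping with parameter gamma on state sqrt(a)|0> + sqrt(b)|1>:
alpha^2 = 0.22, beta^2 = 0.78
P(|0>) = alpha^2 + gamma * beta^2
= 0.22 + 0.69 * 0.78
= 0.22 + 0.5382
= 0.7582

0.7582


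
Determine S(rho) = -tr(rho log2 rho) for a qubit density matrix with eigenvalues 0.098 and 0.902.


S = -p*log2(p) - (1-p)*log2(1-p)
p = 0.0980, 1-p = 0.9020
= -0.0980 * log2(0.0980) - 0.9020 * log2(0.9020)
= -(-0.3284) - (-0.1342)
= 0.4626

0.4626


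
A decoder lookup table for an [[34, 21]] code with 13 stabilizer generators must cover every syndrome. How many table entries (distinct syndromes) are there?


Each stabilizer generator gives a binary (+1 or -1) measurement outcome.
With 13 independent generators:
Total syndromes = 2^13
= 8192

8192


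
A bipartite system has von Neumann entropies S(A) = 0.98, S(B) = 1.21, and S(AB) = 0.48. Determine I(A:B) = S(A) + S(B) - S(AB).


I(A:B) = S(A) + S(B) - S(AB)
= 0.98 + 1.21 - 0.48
= 1.7100

1.7100


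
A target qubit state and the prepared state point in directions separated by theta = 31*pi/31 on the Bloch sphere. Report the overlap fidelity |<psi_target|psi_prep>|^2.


For states separated by angle theta on Bloch sphere:
F = cos^2(theta/2)
theta = 31*pi/31 = 3.1416
theta/2 = 1.5708
cos(theta/2) = 0.0000
F = 0.0000

0.0000


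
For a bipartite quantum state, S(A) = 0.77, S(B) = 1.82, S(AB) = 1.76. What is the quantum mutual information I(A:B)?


I(A:B) = S(A) + S(B) - S(AB)
= 0.77 + 1.82 - 1.76
= 0.8300

0.8300


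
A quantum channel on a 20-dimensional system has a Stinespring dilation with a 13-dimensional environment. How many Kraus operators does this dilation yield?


Tracing out the environment in an orthonormal basis {|i>_E} gives Kraus operators K_i = <i|_E U |0>_E.
Number of Kraus operators = dim(H_env) = d_env
= 13

13


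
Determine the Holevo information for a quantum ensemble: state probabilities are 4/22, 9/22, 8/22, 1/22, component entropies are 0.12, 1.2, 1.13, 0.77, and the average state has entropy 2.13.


chi = S(rho) - sum_i p_i * S(rho_i)
Weighted entropy = 4/22 * 0.12 + 9/22 * 1.2 + 8/22 * 1.13 + 1/22 * 0.77
= 0.9586
chi = 2.13 - 0.9586
= 1.1714

1.1714


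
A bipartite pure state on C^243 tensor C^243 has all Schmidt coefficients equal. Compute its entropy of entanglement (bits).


For a maximally entangled state in d x d:
S = log2(d) = log2(243)
= 7.9248

7.9248


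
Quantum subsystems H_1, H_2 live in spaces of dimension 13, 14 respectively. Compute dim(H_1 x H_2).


dim(H_1 x H_2) = 13 * 14
= 182

182


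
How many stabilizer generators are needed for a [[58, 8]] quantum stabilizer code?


For an [[n,k]] stabilizer code:
Number of stabilizer generators = n - k
= 58 - 8
= 50

50


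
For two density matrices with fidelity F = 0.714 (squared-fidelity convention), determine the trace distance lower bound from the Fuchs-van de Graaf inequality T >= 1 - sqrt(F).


Fuchs-van de Graaf (squared-fidelity convention): 1 - sqrt(F) <= T <= sqrt(1 - F).
Lower bound: T >= 1 - sqrt(F)
sqrt(F) = sqrt(0.714) = 0.8450
T >= 1 - 0.8450
T >= 0.1550

0.1550


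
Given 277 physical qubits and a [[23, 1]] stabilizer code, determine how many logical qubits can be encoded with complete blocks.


Each code block uses 23 physical qubits for 1 logical qubit(s).
Number of complete blocks = floor(277 / 23) = 12
Logical qubits = 12 * 1
= 12

12


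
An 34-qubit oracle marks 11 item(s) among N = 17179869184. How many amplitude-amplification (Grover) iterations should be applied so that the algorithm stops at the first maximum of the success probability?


After j Grover iterations the success probability is P(j) = sin^2((2j+1)*theta), where sin(theta) = sqrt(k/N).
N = 2^34 = 17179869184, k = 11
sin(theta) = sqrt(k/N) = 2.530383904e-05
theta = arcsin(sqrt(k/N)) = 2.530383904e-05 rad
P(j) reaches its first maximum when (2j+1)*theta is as close as possible to pi/2, i.e. j = round(pi/(4*theta) - 1/2).
pi/(4*theta) - 1/2 = 31038.1958
(For comparison, the common estimate pi/4 * sqrt(N/k) = 31038.6958; the exact maximiser is used here.)
Optimal iterations = 31038

31038


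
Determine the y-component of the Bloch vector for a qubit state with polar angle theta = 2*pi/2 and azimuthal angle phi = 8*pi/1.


theta = 3.1416, phi = 25.1327
r_y = sin(theta)*sin(phi) = 0.0000 * 0.0000
r_y = 0.0000

0.0000


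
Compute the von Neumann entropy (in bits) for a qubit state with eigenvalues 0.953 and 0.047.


S = -p*log2(p) - (1-p)*log2(1-p)
p = 0.9530, 1-p = 0.0470
= -0.9530 * log2(0.9530) - 0.0470 * log2(0.0470)
= -(-0.0662) - (-0.2073)
= 0.2735

0.2735


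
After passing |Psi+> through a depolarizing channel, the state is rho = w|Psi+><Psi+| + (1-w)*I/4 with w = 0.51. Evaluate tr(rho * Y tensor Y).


|Psi+> = (|01> + |10>)/sqrt(2)
For the pure Bell state, <Y_A Y_B> = +1 (Bell-state Pauli correlator).
The maximally-mixed part I/4 has tr(I/4 * P tensor P) = 0 for any traceless Pauli P.
So <Y_A Y_B>_rho = w * (+1) + (1 - w) * 0
= 0.51 * (+1)
= 0.5100

0.5100


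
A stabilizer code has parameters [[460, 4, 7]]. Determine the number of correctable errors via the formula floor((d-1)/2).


Code parameters: [[460, 4, 7]], distance d = 7.
Number of correctable errors = floor((d-1)/2)
= floor((7 - 1)/2)
= floor(6/2)
= 3

3


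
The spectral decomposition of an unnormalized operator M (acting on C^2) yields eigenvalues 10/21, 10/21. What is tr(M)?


tr(M) = sum of eigenvalues
= 10/21 + 10/21
= 20/21
= 0.9524

0.9524


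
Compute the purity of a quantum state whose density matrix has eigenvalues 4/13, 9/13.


tr(rho^2) = sum of eigenvalues squared
= (4/13)^2 + (9/13)^2
= (16 + 81) / 169
= 97/169
= 0.5740

0.5740


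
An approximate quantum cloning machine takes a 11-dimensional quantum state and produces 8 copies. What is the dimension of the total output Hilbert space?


Output space = H^(tensor 8) where dim(H) = 11
dim = 11^8
= 121 (after 2 factors)
= 1331 (after 3 factors)
= 14641 (after 4 factors)
= 161051 (after 5 factors)
= 1771561 (after 6 factors)
= 19487171 (after 7 factors)
= 214358881 (after 8 factors)
= 214358881

214358881


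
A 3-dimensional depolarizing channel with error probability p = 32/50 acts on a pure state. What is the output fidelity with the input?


F = (1-p) + p/d
= (1 - 0.6400) + 0.6400/3
= 0.3600 + 0.2133
= 0.5733

0.5733


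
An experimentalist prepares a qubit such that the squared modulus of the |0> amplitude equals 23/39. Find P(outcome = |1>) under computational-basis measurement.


|alpha|^2 = 23/39 = 0.5897
|beta|^2 = 1 - 23/39 = 16/39 = 0.4103
P(|1>) = |beta|^2 = 0.4103

0.4103


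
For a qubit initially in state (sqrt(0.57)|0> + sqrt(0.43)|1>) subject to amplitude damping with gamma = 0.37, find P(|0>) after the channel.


For amplitude damping with parameter gamma on state sqrt(a)|0> + sqrt(b)|1>:
alpha^2 = 0.57, beta^2 = 0.43
P(|0>) = alpha^2 + gamma * beta^2
= 0.57 + 0.37 * 0.43
= 0.57 + 0.1591
= 0.7291

0.7291


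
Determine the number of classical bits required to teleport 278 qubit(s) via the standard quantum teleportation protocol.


Quantum teleportation requires 2 classical bits per qubit teleported.
278 qubit(s) -> 2 * 278 = 556 classical bits

556


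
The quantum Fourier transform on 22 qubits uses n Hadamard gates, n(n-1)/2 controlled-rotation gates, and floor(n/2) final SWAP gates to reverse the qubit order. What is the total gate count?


Hadamard gates: 22
Controlled rotations: n*(n-1)/2 = 22*21/2 = 231
SWAP gates: floor(n/2) = floor(22/2) = 11
Total = 22 + 231 + 11
= 264

264


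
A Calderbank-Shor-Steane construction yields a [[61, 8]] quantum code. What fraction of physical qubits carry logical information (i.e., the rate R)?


Code rate R = k/n
= 8/61
= 0.1311

0.1311


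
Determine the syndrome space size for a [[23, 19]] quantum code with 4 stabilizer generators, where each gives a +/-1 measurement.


Each stabilizer generator gives a binary (+1 or -1) measurement outcome.
With 4 independent generators:
Total syndromes = 2^4
= 16

16


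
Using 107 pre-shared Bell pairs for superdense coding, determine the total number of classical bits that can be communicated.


Superdense coding allows 2 classical bits per shared entangled pair.
107 pair(s) -> 2 * 107 = 214 classical bits

214


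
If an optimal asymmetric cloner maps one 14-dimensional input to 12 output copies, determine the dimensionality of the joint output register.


Output space = H^(tensor 12) where dim(H) = 14
dim = 14^12
= 196 (after 2 factors)
= 2744 (after 3 factors)
= 38416 (after 4 factors)
= 537824 (after 5 factors)
= 7529536 (after 6 factors)
= 105413504 (after 7 factors)
= 1475789056 (after 8 factors)
= 20661046784 (after 9 factors)
= 289254654976 (after 10 factors)
= 4049565169664 (after 11 factors)
= 56693912375296 (after 12 factors)
= 56693912375296

56693912375296
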